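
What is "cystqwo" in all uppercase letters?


Input string: 'cystqwo'
Operation: convert each letter to uppercase
Mapping: 'c'->'C', 'y'->'Y', 's'->'S', 't'->'T', 'q'->'Q', 'w'->'W', 'o'->'O'
Result: CYSTQWO


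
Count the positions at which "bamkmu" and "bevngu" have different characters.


String 1: 'bamkmu'
String 2: 'bevngu'
Compare each position: pos 0: 'b'=='b', pos 1: 'a'!='e', pos 2: 'm'!='v', pos 3: 'k'!='n', pos 4: 'm'!='g', pos 5: 'u'=='u'
Differing positions: 4
Hamming distance: 4


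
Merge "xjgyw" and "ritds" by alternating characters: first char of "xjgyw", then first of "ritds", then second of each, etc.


String 1: 'xjgyw'
String 2: 'ritds'
Operation: alternate characters
Pairs: 'x'+'r', 'j'+'i', 'g'+'t', 'y'+'d', 'w'+'s'
Result: xrjigtydws


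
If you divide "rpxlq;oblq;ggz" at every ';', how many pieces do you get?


Input string: 'rpxlq;oblq;ggz'
Delimiter: ';'
Split result: 'rpxlq', 'oblq', 'ggz'
Number of parts: 3


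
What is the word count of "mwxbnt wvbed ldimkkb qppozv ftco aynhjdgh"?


Input string: 'mwxbnt wvbed ldimkkb qppozv ftco aynhjdgh'
Operation: split by spaces
Words found: 'mwxbnt', 'wvbed', 'ldimkkb', 'qppozv', 'ftco', 'aynhjdgh'
Word count: 6


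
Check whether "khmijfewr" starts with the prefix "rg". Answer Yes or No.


Input string: 'khmijfewr'
Prefix to check: 'rg'
First 2 characters of input: 'kh'
Match: False
Result: No


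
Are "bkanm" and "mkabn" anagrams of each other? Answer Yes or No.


String 1: 'bkanm' -> sorted: 'abkmn'
String 2: 'mkabn' -> sorted: 'abkmn'
Compare sorted forms: 'abkmn' == 'abkmn'
Anagram: Yes


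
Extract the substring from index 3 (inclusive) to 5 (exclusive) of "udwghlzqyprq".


Input string: 'udwghlzqyprq'
Operation: slice [3:5]
Extract characters: s[3]='g', s[4]='h'
Result: gh


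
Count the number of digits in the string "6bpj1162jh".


Input string: '6bpj1162jh'
Operation: count digit characters (0-9)
Scan: '6'(digit), 'b', 'p', 'j', '1'(digit), '1'(digit), '6'(digit), '2'(digit), 'j', 'h'
Digits found: 5
Result: 5


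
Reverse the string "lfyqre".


Input string: 'lfyqre'
Operation: reverse character order
Original order: 'l' -> 'f' -> 'y' -> 'q' -> 'r' -> 'e'
Reversed order: 'e' -> 'r' -> 'q' -> 'y' -> 'f' -> 'l'
Result: erqyfl


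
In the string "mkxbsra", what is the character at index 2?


Input string: 'mkxbsra'
Operation: get character at index 2
Index mapping: s[0]='m', s[1]='k', s[2]='x'
Result: 'x'


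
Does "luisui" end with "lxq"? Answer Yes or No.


Input string: 'luisui'
Suffix to check: 'lxq'
Last 3 characters of input: 'sui'
Match: False
Result: No


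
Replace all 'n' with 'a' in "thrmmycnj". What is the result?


Input string: 'thrmmycnj'
Operation: replace 'n' with 'a'
Positions of 'n': 7
After replacement: thrmmycaj


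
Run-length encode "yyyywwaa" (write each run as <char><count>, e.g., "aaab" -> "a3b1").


Input: 'yyyywwaa'
Operation: identify consecutive runs
Runs: 'yyyy' -> y4, 'ww' -> w2, 'aa' -> a2
Encoded: y4w2a2


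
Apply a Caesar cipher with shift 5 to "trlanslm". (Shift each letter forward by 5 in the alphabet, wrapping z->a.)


Input: 'trlanslm', shift = 5
Operation: for each letter, (position + 5) mod 26
Mapping: 't'(19+5=24)->'y', 'r'(17+5=22)->'w', 'l'(11+5=16)->'q', 'a'(0+5=5)->'f', 'n'(13+5=18)->'s', 's'(18+5=23)->'x', 'l'(11+5=16)->'q', 'm'(12+5=17)->'r'
Result: ywqfsxqr


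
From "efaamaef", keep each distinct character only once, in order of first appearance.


Input: 'efaamaef'
Operation: keep first occurrence of each character
Scan: s[0]='e' new -> keep; s[1]='f' new -> keep; s[2]='a' new -> keep; s[3]='a' seen -> skip; s[4]='m' new -> keep; s[5]='a' seen -> skip; s[6]='e' seen -> skip; s[7]='f' seen -> skip
Result: efam


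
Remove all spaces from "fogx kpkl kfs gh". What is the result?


Input string: 'fogx kpkl kfs gh'
Operation: remove all spaces
Words: 'fogx', 'kpkl', 'kfs', 'gh'
Join without spaces: fogxkpklkfsgh


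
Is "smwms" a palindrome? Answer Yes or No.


Input string: 'smwms'
Reversed: 'smwms'
Compare pairs: s[0]='s' vs s[4]='s' (match), s[1]='m' vs s[3]='m' (match)
Palindrome: Yes


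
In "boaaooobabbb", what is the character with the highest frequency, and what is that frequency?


Input: 'boaaooobabbb'
Operation: tally each character
Counts: 'a':3, 'b':5, 'o':4
Maximum: 'b' appears 5 times


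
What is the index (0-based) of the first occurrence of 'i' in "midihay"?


Input string: 'midihay'
Target: 'i'
Scanning left to right: s[0]='m', s[1]='i'
First match at index: 1


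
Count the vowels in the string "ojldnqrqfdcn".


Input string: 'ojldnqrqfdcn'
Operation: count vowels (a, e, i, o, u)
Scan: s[0]='o' (vowel), s[1]='j', s[2]='l', s[3]='d', s[4]='n', s[5]='q', s[6]='r', s[7]='q', s[8]='f', s[9]='d', s[10]='c', s[11]='n'
Vowels found: 1
Result: 1


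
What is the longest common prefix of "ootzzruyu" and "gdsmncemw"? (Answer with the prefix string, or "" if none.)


String 1: 'ootzzruyu'
String 2: 'gdsmncemw'
Compare position by position:
pos 0: 'o' vs 'g' differ -> stop
Longest common prefix: "" (length 0)


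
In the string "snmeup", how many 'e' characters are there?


Input string: 'snmeup'
Target character: 'e'
Scan each position: s[3]='e'
Matches found at indices: 3
Total: 1


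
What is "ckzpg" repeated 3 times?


Input string: 'ckzpg'
Operation: repeat 3 times
Concatenation: 'ckzpg' + 'ckzpg' + 'ckzpg'
Result: ckzpgckzpgckzpg


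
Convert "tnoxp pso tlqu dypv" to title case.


Input string: 'tnoxp pso tlqu dypv'
Operation: capitalize first letter of each word
Word transformations: 'tnoxp'->'Tnoxp', 'pso'->'Pso', 'tlqu'->'Tlqu', 'dypv'->'Dypv'
Result: Tnoxp Pso Tlqu Dypv


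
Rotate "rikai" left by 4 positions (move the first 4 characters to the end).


Input: 'rikai', shift = 4
Operation: split at index 4 and swap parts
Front part s[0:4] = 'rika'
Back part s[4:] = 'i'
Rotated = back + front = 'i' + 'rika'
Result: irika


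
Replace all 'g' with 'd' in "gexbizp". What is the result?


Input string: 'gexbizp'
Operation: replace 'g' with 'd'
Positions of 'g': 0
After replacement: dexbizp


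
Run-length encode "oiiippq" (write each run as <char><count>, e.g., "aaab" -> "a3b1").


Input: 'oiiippq'
Operation: identify consecutive runs
Runs: 'o' -> o1, 'iii' -> i3, 'pp' -> p2, 'q' -> q1
Encoded: o1i3p2q1


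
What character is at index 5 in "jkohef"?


Input string: 'jkohef'
Operation: get character at index 5
Index mapping: s[0]='j', s[1]='k', s[2]='o', s[3]='h', s[4]='e', s[5]='f'
Result: 'f'


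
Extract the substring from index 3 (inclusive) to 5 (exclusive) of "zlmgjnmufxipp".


Input string: 'zlmgjnmufxipp'
Operation: slice [3:5]
Extract characters: s[3]='g', s[4]='j'
Result: gj


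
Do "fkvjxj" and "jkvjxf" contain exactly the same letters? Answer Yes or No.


String 1: 'fkvjxj' -> sorted: 'fjjkvx'
String 2: 'jkvjxf' -> sorted: 'fjjkvx'
Compare sorted forms: 'fjjkvx' == 'fjjkvx'
Anagram: Yes


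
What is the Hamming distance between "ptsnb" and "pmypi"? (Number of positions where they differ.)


String 1: 'ptsnb'
String 2: 'pmypi'
Compare each position: pos 0: 'p'=='p', pos 1: 't'!='m', pos 2: 's'!='y', pos 3: 'n'!='p', pos 4: 'b'!='i'
Differing positions: 4
Hamming distance: 4


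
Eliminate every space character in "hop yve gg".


Input string: 'hop yve gg'
Operation: remove all spaces
Words: 'hop', 'yve', 'gg'
Join without spaces: hopyvegg


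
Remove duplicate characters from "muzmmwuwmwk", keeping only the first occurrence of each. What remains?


Input: 'muzmmwuwmwk'
Operation: keep first occurrence of each character
Scan: s[0]='m' new -> keep; s[1]='u' new -> keep; s[2]='z' new -> keep; s[3]='m' seen -> skip; s[4]='m' seen -> skip; s[5]='w' new -> keep; s[6]='u' seen -> skip; s[7]='w' seen -> skip; s[8]='m' seen -> skip; s[9]='w' seen -> skip; s[10]='k' new -> keep
Result: muzwk


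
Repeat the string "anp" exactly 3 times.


Input string: 'anp'
Operation: repeat 3 times
Concatenation: 'anp' + 'anp' + 'anp'
Result: anpanpanp


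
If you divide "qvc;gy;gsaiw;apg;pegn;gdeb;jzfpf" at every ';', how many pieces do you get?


Input string: 'qvc;gy;gsaiw;apg;pegn;gdeb;jzfpf'
Delimiter: ';'
Split result: 'qvc', 'gy', 'gsaiw', 'apg', 'pegn', 'gdeb', 'jzfpf'
Number of parts: 7


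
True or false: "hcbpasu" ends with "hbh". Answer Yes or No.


Input string: 'hcbpasu'
Suffix to check: 'hbh'
Last 3 characters of input: 'asu'
Match: False
Result: No


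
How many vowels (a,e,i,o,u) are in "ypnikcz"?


Input string: 'ypnikcz'
Operation: count vowels (a, e, i, o, u)
Scan: s[0]='y', s[1]='p', s[2]='n', s[3]='i' (vowel), s[4]='k', s[5]='c', s[6]='z'
Vowels found: 1
Result: 1


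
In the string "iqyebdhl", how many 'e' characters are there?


Input string: 'iqyebdhl'
Target character: 'e'
Scan each position: s[3]='e'
Matches found at indices: 3
Total: 1


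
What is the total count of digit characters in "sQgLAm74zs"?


Input string: 'sQgLAm74zs'
Operation: count digit characters (0-9)
Scan: 's', 'Q', 'g', 'L', 'A', 'm', '7'(digit), '4'(digit), 'z', 's'
Digits found: 2
Result: 2


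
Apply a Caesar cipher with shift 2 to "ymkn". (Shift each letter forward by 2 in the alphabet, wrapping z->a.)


Input: 'ymkn', shift = 2
Operation: for each letter, (position + 2) mod 26
Mapping: 'y'(24+2=26, 26 mod 26=0)->'a', 'm'(12+2=14)->'o', 'k'(10+2=12)->'m', 'n'(13+2=15)->'p'
Result: aomp


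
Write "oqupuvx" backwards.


Input string: 'oqupuvx'
Operation: reverse character order
Original order: 'o' -> 'q' -> 'u' -> 'p' -> 'u' -> 'v' -> 'x'
Reversed order: 'x' -> 'v' -> 'u' -> 'p' -> 'u' -> 'q' -> 'o'
Result: xvupuqo


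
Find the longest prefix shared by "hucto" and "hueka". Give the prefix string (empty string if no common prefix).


String 1: 'hucto'
String 2: 'hueka'
Compare position by position:
pos 0: 'h' vs 'h' match
pos 1: 'u' vs 'u' match
pos 2: 'c' vs 'e' differ -> stop
Longest common prefix: "hu" (length 2)


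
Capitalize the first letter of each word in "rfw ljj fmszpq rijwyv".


Input string: 'rfw ljj fmszpq rijwyv'
Operation: capitalize first letter of each word
Word transformations: 'rfw'->'Rfw', 'ljj'->'Ljj', 'fmszpq'->'Fmszpq', 'rijwyv'->'Rijwyv'
Result: Rfw Ljj Fmszpq Rijwyv


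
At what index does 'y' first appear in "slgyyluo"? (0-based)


Input string: 'slgyyluo'
Target: 'y'
Scanning left to right: s[0]='s', s[1]='l', s[2]='g', s[3]='y'
First match at index: 3


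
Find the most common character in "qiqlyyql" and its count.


Input: 'qiqlyyql'
Operation: tally each character
Counts: 'i':1, 'l':2, 'q':3, 'y':2
Maximum: 'q' appears 3 times


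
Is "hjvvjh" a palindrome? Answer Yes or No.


Input string: 'hjvvjh'
Reversed: 'hjvvjh'
Compare pairs: s[0]='h' vs s[5]='h' (match), s[1]='j' vs s[4]='j' (match), s[2]='v' vs s[3]='v' (match)
Palindrome: Yes


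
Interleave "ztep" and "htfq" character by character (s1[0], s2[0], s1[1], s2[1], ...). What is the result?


String 1: 'ztep'
String 2: 'htfq'
Operation: alternate characters
Pairs: 'z'+'h', 't'+'t', 'e'+'f', 'p'+'q'
Result: zhttefpq


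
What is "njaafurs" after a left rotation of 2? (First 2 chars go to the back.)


Input: 'njaafurs', shift = 2
Operation: split at index 2 and swap parts
Front part s[0:2] = 'nj'
Back part s[2:] = 'aafurs'
Rotated = back + front = 'aafurs' + 'nj'
Result: aafursnj


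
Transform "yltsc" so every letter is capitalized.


Input string: 'yltsc'
Operation: convert each letter to uppercase
Mapping: 'y'->'Y', 'l'->'L', 't'->'T', 's'->'S', 'c'->'C'
Result: YLTSC


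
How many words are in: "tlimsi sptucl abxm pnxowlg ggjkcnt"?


Input string: 'tlimsi sptucl abxm pnxowlg ggjkcnt'
Operation: split by spaces
Words found: 'tlimsi', 'sptucl', 'abxm', 'pnxowlg', 'ggjkcnt'
Word count: 5


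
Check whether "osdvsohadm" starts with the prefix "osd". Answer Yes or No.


Input string: 'osdvsohadm'
Prefix to check: 'osd'
First 3 characters of input: 'osd'
Match: True
Result: Yes


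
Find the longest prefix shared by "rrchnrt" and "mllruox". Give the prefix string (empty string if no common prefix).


String 1: 'rrchnrt'
String 2: 'mllruox'
Compare position by position:
pos 0: 'r' vs 'm' differ -> stop
Longest common prefix: "" (length 0)


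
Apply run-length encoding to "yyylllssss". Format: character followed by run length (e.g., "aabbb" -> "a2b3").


Input: 'yyylllssss'
Operation: identify consecutive runs
Runs: 'yyy' -> y3, 'lll' -> l3, 'ssss' -> s4
Encoded: y3l3s4


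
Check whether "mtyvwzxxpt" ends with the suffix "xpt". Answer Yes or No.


Input string: 'mtyvwzxxpt'
Suffix to check: 'xpt'
Last 3 characters of input: 'xpt'
Match: True
Result: Yes


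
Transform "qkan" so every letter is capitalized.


Input string: 'qkan'
Operation: convert each letter to uppercase
Mapping: 'q'->'Q', 'k'->'K', 'a'->'A', 'n'->'N'
Result: QKAN


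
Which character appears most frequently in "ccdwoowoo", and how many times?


Input: 'ccdwoowoo'
Operation: tally each character
Counts: 'c':2, 'd':1, 'o':4, 'w':2
Maximum: 'o' appears 4 times


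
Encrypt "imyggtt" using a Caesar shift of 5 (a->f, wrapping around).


Input: 'imyggtt', shift = 5
Operation: for each letter, (position + 5) mod 26
Mapping: 'i'(8+5=13)->'n', 'm'(12+5=17)->'r', 'y'(24+5=29, 29 mod 26=3)->'d', 'g'(6+5=11)->'l', 'g'(6+5=11)->'l', 't'(19+5=24)->'y', 't'(19+5=24)->'y'
Result: nrdllyy


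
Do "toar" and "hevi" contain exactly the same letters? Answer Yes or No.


String 1: 'toar' -> sorted: 'aort'
String 2: 'hevi' -> sorted: 'ehiv'
Compare sorted forms: 'aort' != 'ehiv'
Anagram: No


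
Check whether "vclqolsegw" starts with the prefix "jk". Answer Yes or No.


Input string: 'vclqolsegw'
Prefix to check: 'jk'
First 2 characters of input: 'vc'
Match: False
Result: No


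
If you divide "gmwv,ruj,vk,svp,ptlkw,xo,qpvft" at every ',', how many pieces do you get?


Input string: 'gmwv,ruj,vk,svp,ptlkw,xo,qpvft'
Delimiter: ','
Split result: 'gmwv', 'ruj', 'vk', 'svp', 'ptlkw', 'xo', 'qpvft'
Number of parts: 7


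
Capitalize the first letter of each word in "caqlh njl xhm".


Input string: 'caqlh njl xhm'
Operation: capitalize first letter of each word
Word transformations: 'caqlh'->'Caqlh', 'njl'->'Njl', 'xhm'->'Xhm'
Result: Caqlh Njl Xhm


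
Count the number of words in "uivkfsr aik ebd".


Input string: 'uivkfsr aik ebd'
Operation: split by spaces
Words found: 'uivkfsr', 'aik', 'ebd'
Word count: 3


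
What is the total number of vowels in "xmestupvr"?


Input string: 'xmestupvr'
Operation: count vowels (a, e, i, o, u)
Scan: s[0]='x', s[1]='m', s[2]='e' (vowel), s[3]='s', s[4]='t', s[5]='u' (vowel), s[6]='p', s[7]='v', s[8]='r'
Vowels found: 2
Result: 2


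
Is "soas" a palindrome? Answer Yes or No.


Input string: 'soas'
Reversed: 'saos'
Compare pairs: s[0]='s' vs s[3]='s' (match), s[1]='o' vs s[2]='a' (mismatch)
Palindrome: No


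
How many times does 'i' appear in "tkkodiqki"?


Input string: 'tkkodiqki'
Target character: 'i'
Scan each position: s[5]='i', s[8]='i'
Matches found at indices: 5, 8
Total: 2


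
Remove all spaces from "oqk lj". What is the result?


Input string: 'oqk lj'
Operation: remove all spaces
Words: 'oqk', 'lj'
Join without spaces: oqklj


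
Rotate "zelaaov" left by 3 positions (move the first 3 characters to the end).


Input: 'zelaaov', shift = 3
Operation: split at index 3 and swap parts
Front part s[0:3] = 'zel'
Back part s[3:] = 'aaov'
Rotated = back + front = 'aaov' + 'zel'
Result: aaovzel


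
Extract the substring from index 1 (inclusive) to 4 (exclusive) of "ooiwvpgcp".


Input string: 'ooiwvpgcp'
Operation: slice [1:4]
Extract characters: s[1]='o', s[2]='i', s[3]='w'
Result: oiw


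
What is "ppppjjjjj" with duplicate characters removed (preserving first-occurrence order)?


Input: 'ppppjjjjj'
Operation: keep first occurrence of each character
Scan: s[0]='p' new -> keep; s[1]='p' seen -> skip; s[2]='p' seen -> skip; s[3]='p' seen -> skip; s[4]='j' new -> keep; s[5]='j' seen -> skip; s[6]='j' seen -> skip; s[7]='j' seen -> skip; s[8]='j' seen -> skip
Result: pj


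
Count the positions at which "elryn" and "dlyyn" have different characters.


String 1: 'elryn'
String 2: 'dlyyn'
Compare each position: pos 0: 'e'!='d', pos 1: 'l'=='l', pos 2: 'r'!='y', pos 3: 'y'=='y', pos 4: 'n'=='n'
Differing positions: 2
Hamming distance: 2


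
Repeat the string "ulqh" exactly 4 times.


Input string: 'ulqh'
Operation: repeat 4 times
Concatenation: 'ulqh' + 'ulqh' + 'ulqh' + 'ulqh'
Result: ulqhulqhulqhulqh


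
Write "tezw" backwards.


Input string: 'tezw'
Operation: reverse character order
Original order: 't' -> 'e' -> 'z' -> 'w'
Reversed order: 'w' -> 'z' -> 'e' -> 't'
Result: wzet


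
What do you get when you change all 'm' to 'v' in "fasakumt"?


Input string: 'fasakumt'
Operation: replace 'm' with 'v'
Positions of 'm': 6
After replacement: fasakuvt


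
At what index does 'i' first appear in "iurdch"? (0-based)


Input string: 'iurdch'
Target: 'i'
Scanning left to right: s[0]='i'
First match at index: 0


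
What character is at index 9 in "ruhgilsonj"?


Input string: 'ruhgilsonj'
Operation: get character at index 9
Index mapping: s[0]='r', s[1]='u', s[2]='h', s[3]='g', s[4]='i', s[5]='l', s[6]='s', s[7]='o', s[8]='n', s[9]='j'
Result: 'j'


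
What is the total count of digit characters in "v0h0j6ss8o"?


Input string: 'v0h0j6ss8o'
Operation: count digit characters (0-9)
Scan: 'v', '0'(digit), 'h', '0'(digit), 'j', '6'(digit), 's', 's', '8'(digit), 'o'
Digits found: 4
Result: 4


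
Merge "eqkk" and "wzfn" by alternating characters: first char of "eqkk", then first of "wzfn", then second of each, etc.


String 1: 'eqkk'
String 2: 'wzfn'
Operation: alternate characters
Pairs: 'e'+'w', 'q'+'z', 'k'+'f', 'k'+'n'
Result: ewqzkfkn


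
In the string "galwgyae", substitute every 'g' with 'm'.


Input string: 'galwgyae'
Operation: replace 'g' with 'm'
Positions of 'g': 0, 4
After replacement: malwmyae


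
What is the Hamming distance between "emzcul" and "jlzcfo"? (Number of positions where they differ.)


String 1: 'emzcul'
String 2: 'jlzcfo'
Compare each position: pos 0: 'e'!='j', pos 1: 'm'!='l', pos 2: 'z'=='z', pos 3: 'c'=='c', pos 4: 'u'!='f', pos 5: 'l'!='o'
Differing positions: 4
Hamming distance: 4


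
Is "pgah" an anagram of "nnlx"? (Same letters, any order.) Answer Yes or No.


String 1: 'nnlx' -> sorted: 'lnnx'
String 2: 'pgah' -> sorted: 'aghp'
Compare sorted forms: 'lnnx' != 'aghp'
Anagram: No


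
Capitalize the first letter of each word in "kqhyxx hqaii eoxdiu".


Input string: 'kqhyxx hqaii eoxdiu'
Operation: capitalize first letter of each word
Word transformations: 'kqhyxx'->'Kqhyxx', 'hqaii'->'Hqaii', 'eoxdiu'->'Eoxdiu'
Result: Kqhyxx Hqaii Eoxdiu


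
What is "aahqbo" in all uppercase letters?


Input string: 'aahqbo'
Operation: convert each letter to uppercase
Mapping: 'a'->'A', 'a'->'A', 'h'->'H', 'q'->'Q', 'b'->'B', 'o'->'O'
Result: AAHQBO


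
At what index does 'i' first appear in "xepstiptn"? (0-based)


Input string: 'xepstiptn'
Target: 'i'
Scanning left to right: s[0]='x', s[1]='e', s[2]='p', s[3]='s', s[4]='t', s[5]='i'
First match at index: 5


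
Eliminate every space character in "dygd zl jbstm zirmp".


Input string: 'dygd zl jbstm zirmp'
Operation: remove all spaces
Words: 'dygd', 'zl', 'jbstm', 'zirmp'
Join without spaces: dygdzljbstmzirmp


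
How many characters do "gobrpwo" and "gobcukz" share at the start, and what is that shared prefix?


String 1: 'gobrpwo'
String 2: 'gobcukz'
Compare position by position:
pos 0: 'g' vs 'g' match
pos 1: 'o' vs 'o' match
pos 2: 'b' vs 'b' match
pos 3: 'r' vs 'c' differ -> stop
Longest common prefix: "gob" (length 3)


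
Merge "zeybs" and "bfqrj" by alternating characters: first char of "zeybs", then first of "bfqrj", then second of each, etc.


String 1: 'zeybs'
String 2: 'bfqrj'
Operation: alternate characters
Pairs: 'z'+'b', 'e'+'f', 'y'+'q', 'b'+'r', 's'+'j'
Result: zbefyqbrsj


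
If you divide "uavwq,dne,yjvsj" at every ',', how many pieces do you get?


Input string: 'uavwq,dne,yjvsj'
Delimiter: ','
Split result: 'uavwq', 'dne', 'yjvsj'
Number of parts: 3


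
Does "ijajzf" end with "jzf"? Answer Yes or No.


Input string: 'ijajzf'
Suffix to check: 'jzf'
Last 3 characters of input: 'jzf'
Match: True
Result: Yes


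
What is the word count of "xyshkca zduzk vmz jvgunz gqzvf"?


Input string: 'xyshkca zduzk vmz jvgunz gqzvf'
Operation: split by spaces
Words found: 'xyshkca', 'zduzk', 'vmz', 'jvgunz', 'gqzvf'
Word count: 5


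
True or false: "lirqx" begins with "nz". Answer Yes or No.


Input string: 'lirqx'
Prefix to check: 'nz'
First 2 characters of input: 'li'
Match: False
Result: No


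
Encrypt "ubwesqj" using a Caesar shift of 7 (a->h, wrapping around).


Input: 'ubwesqj', shift = 7
Operation: for each letter, (position + 7) mod 26
Mapping: 'u'(20+7=27, 27 mod 26=1)->'b', 'b'(1+7=8)->'i', 'w'(22+7=29, 29 mod 26=3)->'d', 'e'(4+7=11)->'l', 's'(18+7=25)->'z', 'q'(16+7=23)->'x', 'j'(9+7=16)->'q'
Result: bidlzxq


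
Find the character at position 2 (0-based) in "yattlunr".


Input string: 'yattlunr'
Operation: get character at index 2
Index mapping: s[0]='y', s[1]='a', s[2]='t'
Result: 't'


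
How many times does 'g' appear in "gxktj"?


Input string: 'gxktj'
Target character: 'g'
Scan each position: s[0]='g'
Matches found at indices: 0
Total: 1


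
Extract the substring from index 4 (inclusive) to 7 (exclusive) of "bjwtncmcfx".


Input string: 'bjwtncmcfx'
Operation: slice [4:7]
Extract characters: s[4]='n', s[5]='c', s[6]='m'
Result: ncm


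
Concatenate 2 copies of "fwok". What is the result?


Input string: 'fwok'
Operation: repeat 2 times
Concatenation: 'fwok' + 'fwok'
Result: fwokfwok


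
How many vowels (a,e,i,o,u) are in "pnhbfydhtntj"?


Input string: 'pnhbfydhtntj'
Operation: count vowels (a, e, i, o, u)
Scan: s[0]='p', s[1]='n', s[2]='h', s[3]='b', s[4]='f', s[5]='y', s[6]='d', s[7]='h', s[8]='t', s[9]='n', s[10]='t', s[11]='j'
Vowels found: 0
Result: 0


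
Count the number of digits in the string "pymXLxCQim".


Input string: 'pymXLxCQim'
Operation: count digit characters (0-9)
Scan: 'p', 'y', 'm', 'X', 'L', 'x', 'C', 'Q', 'i', 'm'
Digits found: 0
Result: 0


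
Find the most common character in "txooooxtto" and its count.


Input: 'txooooxtto'
Operation: tally each character
Counts: 'o':5, 't':3, 'x':2
Maximum: 'o' appears 5 times


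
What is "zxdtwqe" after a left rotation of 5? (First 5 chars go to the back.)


Input: 'zxdtwqe', shift = 5
Operation: split at index 5 and swap parts
Front part s[0:5] = 'zxdtw'
Back part s[5:] = 'qe'
Rotated = back + front = 'qe' + 'zxdtw'
Result: qezxdtw


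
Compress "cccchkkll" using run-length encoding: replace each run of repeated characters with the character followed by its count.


Input: 'cccchkkll'
Operation: identify consecutive runs
Runs: 'cccc' -> c4, 'h' -> h1, 'kk' -> k2, 'll' -> l2
Encoded: c4h1k2l2


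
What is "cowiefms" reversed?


Input string: 'cowiefms'
Operation: reverse character order
Original order: 'c' -> 'o' -> 'w' -> 'i' -> 'e' -> 'f' -> 'm' -> 's'
Reversed order: 's' -> 'm' -> 'f' -> 'e' -> 'i' -> 'w' -> 'o' -> 'c'
Result: smfeiwoc


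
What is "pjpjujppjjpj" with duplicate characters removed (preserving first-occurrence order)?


Input: 'pjpjujppjjpj'
Operation: keep first occurrence of each character
Scan: s[0]='p' new -> keep; s[1]='j' new -> keep; s[2]='p' seen -> skip; s[3]='j' seen -> skip; s[4]='u' new -> keep; s[5]='j' seen -> skip; s[6]='p' seen -> skip; s[7]='p' seen -> skip; s[8]='j' seen -> skip; s[9]='j' seen -> skip; s[10]='p' seen -> skip; s[11]='j' seen -> skip
Result: pju


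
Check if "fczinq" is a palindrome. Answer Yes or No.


Input string: 'fczinq'
Reversed: 'qnizcf'
Compare pairs: s[0]='f' vs s[5]='q' (mismatch), s[1]='c' vs s[4]='n' (mismatch), s[2]='z' vs s[3]='i' (mismatch)
Palindrome: No


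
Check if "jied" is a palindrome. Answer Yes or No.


Input string: 'jied'
Reversed: 'deij'
Compare pairs: s[0]='j' vs s[3]='d' (mismatch), s[1]='i' vs s[2]='e' (mismatch)
Palindrome: No


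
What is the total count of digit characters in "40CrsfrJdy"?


Input string: '40CrsfrJdy'
Operation: count digit characters (0-9)
Scan: '4'(digit), '0'(digit), 'C', 'r', 's', 'f', 'r', 'J', 'd', 'y'
Digits found: 2
Result: 2


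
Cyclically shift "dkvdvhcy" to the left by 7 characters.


Input: 'dkvdvhcy', shift = 7
Operation: split at index 7 and swap parts
Front part s[0:7] = 'dkvdvhc'
Back part s[7:] = 'y'
Rotated = back + front = 'y' + 'dkvdvhc'
Result: ydkvdvhc


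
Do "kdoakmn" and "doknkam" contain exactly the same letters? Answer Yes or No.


String 1: 'kdoakmn' -> sorted: 'adkkmno'
String 2: 'doknkam' -> sorted: 'adkkmno'
Compare sorted forms: 'adkkmno' == 'adkkmno'
Anagram: Yes


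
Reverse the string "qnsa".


Input string: 'qnsa'
Operation: reverse character order
Original order: 'q' -> 'n' -> 's' -> 'a'
Reversed order: 'a' -> 's' -> 'n' -> 'q'
Result: asnq


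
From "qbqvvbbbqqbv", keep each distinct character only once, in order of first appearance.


Input: 'qbqvvbbbqqbv'
Operation: keep first occurrence of each character
Scan: s[0]='q' new -> keep; s[1]='b' new -> keep; s[2]='q' seen -> skip; s[3]='v' new -> keep; s[4]='v' seen -> skip; s[5]='b' seen -> skip; s[6]='b' seen -> skip; s[7]='b' seen -> skip; s[8]='q' seen -> skip; s[9]='q' seen -> skip; s[10]='b' seen -> skip; s[11]='v' seen -> skip
Result: qbv


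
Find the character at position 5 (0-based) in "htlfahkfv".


Input string: 'htlfahkfv'
Operation: get character at index 5
Index mapping: s[0]='h', s[1]='t', s[2]='l', s[3]='f', s[4]='a', s[5]='h'
Result: 'h'


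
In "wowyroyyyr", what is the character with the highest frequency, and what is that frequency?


Input: 'wowyroyyyr'
Operation: tally each character
Counts: 'o':2, 'r':2, 'w':2, 'y':4
Maximum: 'y' appears 4 times


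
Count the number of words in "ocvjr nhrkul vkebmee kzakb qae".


Input string: 'ocvjr nhrkul vkebmee kzakb qae'
Operation: split by spaces
Words found: 'ocvjr', 'nhrkul', 'vkebmee', 'kzakb', 'qae'
Word count: 5


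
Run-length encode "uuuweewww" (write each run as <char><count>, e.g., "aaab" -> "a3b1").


Input: 'uuuweewww'
Operation: identify consecutive runs
Runs: 'uuu' -> u3, 'w' -> w1, 'ee' -> e2, 'www' -> w3
Encoded: u3w1e2w3


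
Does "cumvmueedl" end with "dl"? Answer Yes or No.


Input string: 'cumvmueedl'
Suffix to check: 'dl'
Last 2 characters of input: 'dl'
Match: True
Result: Yes


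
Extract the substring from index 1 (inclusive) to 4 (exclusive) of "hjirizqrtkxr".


Input string: 'hjirizqrtkxr'
Operation: slice [1:4]
Extract characters: s[1]='j', s[2]='i', s[3]='r'
Result: jir


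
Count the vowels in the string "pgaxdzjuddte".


Input string: 'pgaxdzjuddte'
Operation: count vowels (a, e, i, o, u)
Scan: s[0]='p', s[1]='g', s[2]='a' (vowel), s[3]='x', s[4]='d', s[5]='z', s[6]='j', s[7]='u' (vowel), s[8]='d', s[9]='d', s[10]='t', s[11]='e' (vowel)
Vowels found: 3
Result: 3


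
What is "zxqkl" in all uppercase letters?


Input string: 'zxqkl'
Operation: convert each letter to uppercase
Mapping: 'z'->'Z', 'x'->'X', 'q'->'Q', 'k'->'K', 'l'->'L'
Result: ZXQKL


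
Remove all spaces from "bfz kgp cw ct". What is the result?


Input string: 'bfz kgp cw ct'
Operation: remove all spaces
Words: 'bfz', 'kgp', 'cw', 'ct'
Join without spaces: bfzkgpcwct


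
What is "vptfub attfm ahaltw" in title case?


Input string: 'vptfub attfm ahaltw'
Operation: capitalize first letter of each word
Word transformations: 'vptfub'->'Vptfub', 'attfm'->'Attfm', 'ahaltw'->'Ahaltw'
Result: Vptfub Attfm Ahaltw


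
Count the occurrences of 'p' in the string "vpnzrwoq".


Input string: 'vpnzrwoq'
Target character: 'p'
Scan each position: s[1]='p'
Matches found at indices: 1
Total: 1


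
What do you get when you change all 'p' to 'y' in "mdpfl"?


Input string: 'mdpfl'
Operation: replace 'p' with 'y'
Positions of 'p': 2
After replacement: mdyfl


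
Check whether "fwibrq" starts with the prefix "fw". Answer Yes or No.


Input string: 'fwibrq'
Prefix to check: 'fw'
First 2 characters of input: 'fw'
Match: True
Result: Yes


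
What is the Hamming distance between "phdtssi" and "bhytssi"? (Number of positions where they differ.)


String 1: 'phdtssi'
String 2: 'bhytssi'
Compare each position: pos 0: 'p'!='b', pos 1: 'h'=='h', pos 2: 'd'!='y', pos 3: 't'=='t', pos 4: 's'=='s', pos 5: 's'=='s', pos 6: 'i'=='i'
Differing positions: 2
Hamming distance: 2


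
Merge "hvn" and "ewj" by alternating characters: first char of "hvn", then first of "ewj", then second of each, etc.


String 1: 'hvn'
String 2: 'ewj'
Operation: alternate characters
Pairs: 'h'+'e', 'v'+'w', 'n'+'j'
Result: hevwnj


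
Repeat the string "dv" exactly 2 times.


Input string: 'dv'
Operation: repeat 2 times
Concatenation: 'dv' + 'dv'
Result: dvdv


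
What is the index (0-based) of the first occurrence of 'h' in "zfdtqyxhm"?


Input string: 'zfdtqyxhm'
Target: 'h'
Scanning left to right: s[0]='z', s[1]='f', s[2]='d', s[3]='t', s[4]='q', s[5]='y', s[6]='x', s[7]='h'
First match at index: 7


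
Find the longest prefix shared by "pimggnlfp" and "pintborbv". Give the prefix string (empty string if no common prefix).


String 1: 'pimggnlfp'
String 2: 'pintborbv'
Compare position by position:
pos 0: 'p' vs 'p' match
pos 1: 'i' vs 'i' match
pos 2: 'm' vs 'n' differ -> stop
Longest common prefix: "pi" (length 2)


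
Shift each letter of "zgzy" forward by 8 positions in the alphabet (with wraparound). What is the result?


Input: 'zgzy', shift = 8
Operation: for each letter, (position + 8) mod 26
Mapping: 'z'(25+8=33, 33 mod 26=7)->'h', 'g'(6+8=14)->'o', 'z'(25+8=33, 33 mod 26=7)->'h', 'y'(24+8=32, 32 mod 26=6)->'g'
Result: hohg


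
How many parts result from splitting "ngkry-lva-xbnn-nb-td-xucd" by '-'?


Input string: 'ngkry-lva-xbnn-nb-td-xucd'
Delimiter: '-'
Split result: 'ngkry', 'lva', 'xbnn', 'nb', 'td', 'xucd'
Number of parts: 6


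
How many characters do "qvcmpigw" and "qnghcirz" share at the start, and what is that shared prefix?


String 1: 'qvcmpigw'
String 2: 'qnghcirz'
Compare position by position:
pos 0: 'q' vs 'q' match
pos 1: 'v' vs 'n' differ -> stop
Longest common prefix: "q" (length 1)


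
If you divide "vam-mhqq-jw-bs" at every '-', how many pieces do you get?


Input string: 'vam-mhqq-jw-bs'
Delimiter: '-'
Split result: 'vam', 'mhqq', 'jw', 'bs'
Number of parts: 4


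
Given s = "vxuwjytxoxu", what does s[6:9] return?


Input string: 'vxuwjytxoxu'
Operation: slice [6:9]
Extract characters: s[6]='t', s[7]='x', s[8]='o'
Result: txo


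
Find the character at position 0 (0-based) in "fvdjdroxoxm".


Input string: 'fvdjdroxoxm'
Operation: get character at index 0
Index mapping: s[0]='f'
Result: 'f'


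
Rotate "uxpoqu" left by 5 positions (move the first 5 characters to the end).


Input: 'uxpoqu', shift = 5
Operation: split at index 5 and swap parts
Front part s[0:5] = 'uxpoq'
Back part s[5:] = 'u'
Rotated = back + front = 'u' + 'uxpoq'
Result: uuxpoq


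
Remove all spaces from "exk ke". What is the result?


Input string: 'exk ke'
Operation: remove all spaces
Words: 'exk', 'ke'
Join without spaces: exkke


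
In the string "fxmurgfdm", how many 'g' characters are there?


Input string: 'fxmurgfdm'
Target character: 'g'
Scan each position: s[5]='g'
Matches found at indices: 5
Total: 1


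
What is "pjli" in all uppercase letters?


Input string: 'pjli'
Operation: convert each letter to uppercase
Mapping: 'p'->'P', 'j'->'J', 'l'->'L', 'i'->'I'
Result: PJLI


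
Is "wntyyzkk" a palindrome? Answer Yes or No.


Input string: 'wntyyzkk'
Reversed: 'kkzyytnw'
Compare pairs: s[0]='w' vs s[7]='k' (mismatch), s[1]='n' vs s[6]='k' (mismatch), s[2]='t' vs s[5]='z' (mismatch), s[3]='y' vs s[4]='y' (match)
Palindrome: No


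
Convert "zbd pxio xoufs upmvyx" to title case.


Input string: 'zbd pxio xoufs upmvyx'
Operation: capitalize first letter of each word
Word transformations: 'zbd'->'Zbd', 'pxio'->'Pxio', 'xoufs'->'Xoufs', 'upmvyx'->'Upmvyx'
Result: Zbd Pxio Xoufs Upmvyx


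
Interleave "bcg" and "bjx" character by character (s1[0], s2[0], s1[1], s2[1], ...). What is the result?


String 1: 'bcg'
String 2: 'bjx'
Operation: alternate characters
Pairs: 'b'+'b', 'c'+'j', 'g'+'x'
Result: bbcjgx


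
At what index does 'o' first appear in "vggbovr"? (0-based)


Input string: 'vggbovr'
Target: 'o'
Scanning left to right: s[0]='v', s[1]='g', s[2]='g', s[3]='b', s[4]='o'
First match at index: 4


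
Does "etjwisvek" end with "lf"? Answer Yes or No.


Input string: 'etjwisvek'
Suffix to check: 'lf'
Last 2 characters of input: 'ek'
Match: False
Result: No


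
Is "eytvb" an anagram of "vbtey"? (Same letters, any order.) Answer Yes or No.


String 1: 'vbtey' -> sorted: 'betvy'
String 2: 'eytvb' -> sorted: 'betvy'
Compare sorted forms: 'betvy' == 'betvy'
Anagram: Yes


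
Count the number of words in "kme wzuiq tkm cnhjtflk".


Input string: 'kme wzuiq tkm cnhjtflk'
Operation: split by spaces
Words found: 'kme', 'wzuiq', 'tkm', 'cnhjtflk'
Word count: 4


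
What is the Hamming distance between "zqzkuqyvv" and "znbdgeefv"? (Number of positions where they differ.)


String 1: 'zqzkuqyvv'
String 2: 'znbdgeefv'
Compare each position: pos 0: 'z'=='z', pos 1: 'q'!='n', pos 2: 'z'!='b', pos 3: 'k'!='d', pos 4: 'u'!='g', pos 5: 'q'!='e', pos 6: 'y'!='e', pos 7: 'v'!='f', pos 8: 'v'=='v'
Differing positions: 7
Hamming distance: 7


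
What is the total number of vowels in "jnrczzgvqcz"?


Input string: 'jnrczzgvqcz'
Operation: count vowels (a, e, i, o, u)
Scan: s[0]='j', s[1]='n', s[2]='r', s[3]='c', s[4]='z', s[5]='z', s[6]='g', s[7]='v', s[8]='q', s[9]='c', s[10]='z'
Vowels found: 0
Result: 0


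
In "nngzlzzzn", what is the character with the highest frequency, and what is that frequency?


Input: 'nngzlzzzn'
Operation: tally each character
Counts: 'g':1, 'l':1, 'n':3, 'z':4
Maximum: 'z' appears 4 times


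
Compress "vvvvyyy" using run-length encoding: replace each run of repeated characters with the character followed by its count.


Input: 'vvvvyyy'
Operation: identify consecutive runs
Runs: 'vvvv' -> v4, 'yyy' -> y3
Encoded: v4y3


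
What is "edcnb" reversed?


Input string: 'edcnb'
Operation: reverse character order
Original order: 'e' -> 'd' -> 'c' -> 'n' -> 'b'
Reversed order: 'b' -> 'n' -> 'c' -> 'd' -> 'e'
Result: bncde


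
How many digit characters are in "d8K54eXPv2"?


Input string: 'd8K54eXPv2'
Operation: count digit characters (0-9)
Scan: 'd', '8'(digit), 'K', '5'(digit), '4'(digit), 'e', 'X', 'P', 'v', '2'(digit)
Digits found: 4
Result: 4


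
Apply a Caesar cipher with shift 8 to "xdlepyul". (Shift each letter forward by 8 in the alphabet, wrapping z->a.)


Input: 'xdlepyul', shift = 8
Operation: for each letter, (position + 8) mod 26
Mapping: 'x'(23+8=31, 31 mod 26=5)->'f', 'd'(3+8=11)->'l', 'l'(11+8=19)->'t', 'e'(4+8=12)->'m', 'p'(15+8=23)->'x', 'y'(24+8=32, 32 mod 26=6)->'g', 'u'(20+8=28, 28 mod 26=2)->'c', 'l'(11+8=19)->'t'
Result: fltmxgct


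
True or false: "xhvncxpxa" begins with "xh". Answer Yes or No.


Input string: 'xhvncxpxa'
Prefix to check: 'xh'
First 2 characters of input: 'xh'
Match: True
Result: Yes


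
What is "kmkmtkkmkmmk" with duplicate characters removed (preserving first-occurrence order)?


Input: 'kmkmtkkmkmmk'
Operation: keep first occurrence of each character
Scan: s[0]='k' new -> keep; s[1]='m' new -> keep; s[2]='k' seen -> skip; s[3]='m' seen -> skip; s[4]='t' new -> keep; s[5]='k' seen -> skip; s[6]='k' seen -> skip; s[7]='m' seen -> skip; s[8]='k' seen -> skip; s[9]='m' seen -> skip; s[10]='m' seen -> skip; s[11]='k' seen -> skip
Result: kmt


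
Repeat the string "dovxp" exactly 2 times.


Input string: 'dovxp'
Operation: repeat 2 times
Concatenation: 'dovxp' + 'dovxp'
Result: dovxpdovxp


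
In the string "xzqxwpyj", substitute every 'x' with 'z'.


Input string: 'xzqxwpyj'
Operation: replace 'x' with 'z'
Positions of 'x': 0, 3
After replacement: zzqzwpyj


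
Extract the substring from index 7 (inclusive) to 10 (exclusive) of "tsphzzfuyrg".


Input string: 'tsphzzfuyrg'
Operation: slice [7:10]
Extract characters: s[7]='u', s[8]='y', s[9]='r'
Result: uyr


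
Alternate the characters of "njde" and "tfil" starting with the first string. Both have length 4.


String 1: 'njde'
String 2: 'tfil'
Operation: alternate characters
Pairs: 'n'+'t', 'j'+'f', 'd'+'i', 'e'+'l'
Result: ntjfdiel


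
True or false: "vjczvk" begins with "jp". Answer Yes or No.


Input string: 'vjczvk'
Prefix to check: 'jp'
First 2 characters of input: 'vj'
Match: False
Result: No


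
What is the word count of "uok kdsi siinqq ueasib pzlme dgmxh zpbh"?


Input string: 'uok kdsi siinqq ueasib pzlme dgmxh zpbh'
Operation: split by spaces
Words found: 'uok', 'kdsi', 'siinqq', 'ueasib', 'pzlme', 'dgmxh', 'zpbh'
Word count: 7


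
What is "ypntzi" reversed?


Input string: 'ypntzi'
Operation: reverse character order
Original order: 'y' -> 'p' -> 'n' -> 't' -> 'z' -> 'i'
Reversed order: 'i' -> 'z' -> 't' -> 'n' -> 'p' -> 'y'
Result: iztnpy


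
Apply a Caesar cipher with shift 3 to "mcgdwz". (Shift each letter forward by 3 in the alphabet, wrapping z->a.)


Input: 'mcgdwz', shift = 3
Operation: for each letter, (position + 3) mod 26
Mapping: 'm'(12+3=15)->'p', 'c'(2+3=5)->'f', 'g'(6+3=9)->'j', 'd'(3+3=6)->'g', 'w'(22+3=25)->'z', 'z'(25+3=28, 28 mod 26=2)->'c'
Result: pfjgzc


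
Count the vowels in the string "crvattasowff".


Input string: 'crvattasowff'
Operation: count vowels (a, e, i, o, u)
Scan: s[0]='c', s[1]='r', s[2]='v', s[3]='a' (vowel), s[4]='t', s[5]='t', s[6]='a' (vowel), s[7]='s', s[8]='o' (vowel), s[9]='w', s[10]='f', s[11]='f'
Vowels found: 3
Result: 3


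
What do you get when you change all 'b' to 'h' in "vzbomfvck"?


Input string: 'vzbomfvck'
Operation: replace 'b' with 'h'
Positions of 'b': 2
After replacement: vzhomfvck


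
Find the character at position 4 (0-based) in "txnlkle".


Input string: 'txnlkle'
Operation: get character at index 4
Index mapping: s[0]='t', s[1]='x', s[2]='n', s[3]='l', s[4]='k'
Result: 'k'


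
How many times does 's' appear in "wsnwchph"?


Input string: 'wsnwchph'
Target character: 's'
Scan each position: s[1]='s'
Matches found at indices: 1
Total: 1


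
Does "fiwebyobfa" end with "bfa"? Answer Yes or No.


Input string: 'fiwebyobfa'
Suffix to check: 'bfa'
Last 3 characters of input: 'bfa'
Match: True
Result: Yes


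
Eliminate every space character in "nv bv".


Input string: 'nv bv'
Operation: remove all spaces
Words: 'nv', 'bv'
Join without spaces: nvbv


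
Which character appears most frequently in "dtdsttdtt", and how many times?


Input: 'dtdsttdtt'
Operation: tally each character
Counts: 'd':3, 's':1, 't':5
Maximum: 't' appears 5 times


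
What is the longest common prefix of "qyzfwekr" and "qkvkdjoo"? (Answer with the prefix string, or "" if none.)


String 1: 'qyzfwekr'
String 2: 'qkvkdjoo'
Compare position by position:
pos 0: 'q' vs 'q' match
pos 1: 'y' vs 'k' differ -> stop
Longest common prefix: "q" (length 1)


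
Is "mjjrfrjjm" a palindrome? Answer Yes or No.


Input string: 'mjjrfrjjm'
Reversed: 'mjjrfrjjm'
Compare pairs: s[0]='m' vs s[8]='m' (match), s[1]='j' vs s[7]='j' (match), s[2]='j' vs s[6]='j' (match), s[3]='r' vs s[5]='r' (match)
Palindrome: Yes
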